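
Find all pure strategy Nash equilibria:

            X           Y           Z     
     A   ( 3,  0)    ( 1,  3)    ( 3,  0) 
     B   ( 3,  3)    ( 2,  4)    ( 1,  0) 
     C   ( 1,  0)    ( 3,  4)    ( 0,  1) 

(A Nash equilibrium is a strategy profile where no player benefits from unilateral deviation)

Nash equilibrium: (C, Y)

Work:
Best responses:
  P1 vs X: payoffs [3, 3, 1] → best response A/B (payoff 3)
  P1 vs Y: payoffs [1, 2, 3] → best response C (payoff 3)
  P1 vs Z: payoffs [3, 1, 0] → best response A (payoff 3)
  P2 vs A: payoffs [0, 3, 0] → best response Y (payoff 3)
  P2 vs B: payoffs [3, 4, 0] → best response Y (payoff 4)
  P2 vs C: payoffs [0, 4, 1] → best response Y (payoff 4)
Mutual best responses: (C,Y) → Nash equilibria.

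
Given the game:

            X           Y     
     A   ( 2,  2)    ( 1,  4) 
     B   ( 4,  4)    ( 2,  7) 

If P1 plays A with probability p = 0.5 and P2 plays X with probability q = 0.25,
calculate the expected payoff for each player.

E[P1] = 1.875, E[P2] = 4.875

Work:
E[P1] = p·q·π₁(A,X) + p·(1-q)·π₁(A,Y) + (1-p)·q·π₁(B,X) + (1-p)·(1-q)·π₁(B,Y)
= 0.5·0.25·2 + 0.5·0.75·1 + 0.5·0.25·4 + 0.5·0.75·2
= 1.875

E[P2] = 4.875 (similar calculation)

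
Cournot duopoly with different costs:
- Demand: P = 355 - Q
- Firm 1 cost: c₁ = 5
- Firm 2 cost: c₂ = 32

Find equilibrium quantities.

q₁* = 125.67, q₂* = 98.67

Work:
Reaction: q₁ = (355 - 5 - q₂)/2
Reaction: q₂ = (355 - 32 - q₁)/2
Solve simultaneously:
q₁* = (355 - 2×5 + 32)/3 = 125.67
q₂* = (355 - 2×32 + 5)/3 = 98.67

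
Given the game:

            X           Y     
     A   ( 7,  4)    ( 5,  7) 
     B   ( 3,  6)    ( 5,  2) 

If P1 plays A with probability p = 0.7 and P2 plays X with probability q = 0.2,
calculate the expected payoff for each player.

E[P1] = 5.16, E[P2] = 5.32

Work:
E[P1] = p·q·π₁(A,X) + p·(1-q)·π₁(A,Y) + (1-p)·q·π₁(B,X) + (1-p)·(1-q)·π₁(B,Y)
= 0.7·0.2·7 + 0.7·0.8·5 + 0.3·0.2·3 + 0.3·0.8·5
= 5.16

E[P2] = 5.32 (similar calculation)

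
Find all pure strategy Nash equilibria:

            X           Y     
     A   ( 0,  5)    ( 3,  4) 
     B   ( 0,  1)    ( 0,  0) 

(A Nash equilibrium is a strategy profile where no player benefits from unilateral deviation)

Nash equilibrium: (A, X), (B, X)

Work:
Best responses:
  P1 vs X: payoffs [0, 0] → best response A/B (payoff 0)
  P1 vs Y: payoffs [3, 0] → best response A (payoff 3)
  P2 vs A: payoffs [5, 4] → best response X (payoff 5)
  P2 vs B: payoffs [1, 0] → best response X (payoff 1)
Mutual best responses: (A,X), (B,X) → Nash equilibria.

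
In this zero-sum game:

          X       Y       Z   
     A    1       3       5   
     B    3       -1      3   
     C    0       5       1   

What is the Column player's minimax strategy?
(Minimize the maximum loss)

Column should play X, value = 3

Work:
Column player minimizes Row's maximum payoff:
Column X: max payoff to Row = 3
Column Y: max payoff to Row = 5
Column Z: max payoff to Row = 5
Minimum is 3, achieved by column X.
Minimax strategy: X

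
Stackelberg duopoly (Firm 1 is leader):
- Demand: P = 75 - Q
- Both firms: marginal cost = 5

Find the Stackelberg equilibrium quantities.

q₁* (leader) = 35.0, q₂* (follower) = 17.5

Work:
Follower's reaction: q₂ = (a - c - q₁)/2
Leader substitutes: π₁ = q₁·(a - q₁ - (a-c-q₁)/2 - c)
FOC: q₁* = (75 - 5)/2 = 35.00
Then: q₂* = (75 - 5 - 35.0)/2 = 17.50
Leader has first-mover advantage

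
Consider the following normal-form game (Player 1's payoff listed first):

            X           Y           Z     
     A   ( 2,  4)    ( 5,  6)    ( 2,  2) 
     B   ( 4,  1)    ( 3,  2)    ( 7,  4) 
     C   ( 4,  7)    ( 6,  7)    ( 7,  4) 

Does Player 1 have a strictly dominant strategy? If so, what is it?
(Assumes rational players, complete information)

No strictly dominant strategy exists for Player 1

Work:
A strategy strictly dominates another if it gives a strictly higher payoff against every opponent action. Compare each pair of P1's strategies column-by-column:
  A vs B: [2 vs 4, 5 vs 3, 2 vs 7] → A does not strictly dominate B (column X: 2 ≤ 4)
  A vs C: [2 vs 4, 5 vs 6, 2 vs 7] → A does not strictly dominate C (column X: 2 ≤ 4)
  B vs A: [4 vs 2, 3 vs 5, 7 vs 2] → B does not strictly dominate A (column Y: 3 ≤ 5)
  B vs C: [4 vs 4, 3 vs 6, 7 vs 7] → B does not strictly dominate C (column X: 4 ≤ 4)
  C vs A: [4 vs 2, 6 vs 5, 7 vs 2] → C strictly dominates A
  C vs B: [4 vs 4, 6 vs 3, 7 vs 7] → C does not strictly dominate B (column X: 4 ≤ 4)
No single strategy strictly dominates all others → no strictly dominant strategy.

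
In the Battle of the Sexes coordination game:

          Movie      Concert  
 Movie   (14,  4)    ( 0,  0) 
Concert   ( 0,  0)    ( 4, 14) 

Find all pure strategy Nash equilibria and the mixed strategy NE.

Pure NE: (Movie, Movie) and (Concert, Concert); Mixed NE: p = 0.7778, q = 0.2222

Work:
Check pure NE:
(Movie, Movie): (14, 4) - no unilateral deviation beneficial
(Concert, Concert): (4, 14) - no unilateral deviation beneficial
Mixed NE: P1 plays Movie with p = 0.7778, P2 plays Movie with q = 0.2222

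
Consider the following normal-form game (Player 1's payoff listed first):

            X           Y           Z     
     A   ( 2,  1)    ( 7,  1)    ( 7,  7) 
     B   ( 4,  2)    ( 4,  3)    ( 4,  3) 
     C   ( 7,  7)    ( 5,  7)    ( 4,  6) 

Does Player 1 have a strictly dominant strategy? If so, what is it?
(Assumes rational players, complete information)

No strictly dominant strategy exists for Player 1

Work:
A strategy strictly dominates another if it gives a strictly higher payoff against every opponent action. Compare each pair of P1's strategies column-by-column:
  A vs B: [2 vs 4, 7 vs 4, 7 vs 4] → A does not strictly dominate B (column X: 2 ≤ 4)
  A vs C: [2 vs 7, 7 vs 5, 7 vs 4] → A does not strictly dominate C (column X: 2 ≤ 7)
  B vs A: [4 vs 2, 4 vs 7, 4 vs 7] → B does not strictly dominate A (column Y: 4 ≤ 7)
  B vs C: [4 vs 7, 4 vs 5, 4 vs 4] → B does not strictly dominate C (column X: 4 ≤ 7)
  C vs A: [7 vs 2, 5 vs 7, 4 vs 7] → C does not strictly dominate A (column Y: 5 ≤ 7)
  C vs B: [7 vs 4, 5 vs 4, 4 vs 4] → C does not strictly dominate B (column Z: 4 ≤ 4)
No single strategy strictly dominates all others → no strictly dominant strategy.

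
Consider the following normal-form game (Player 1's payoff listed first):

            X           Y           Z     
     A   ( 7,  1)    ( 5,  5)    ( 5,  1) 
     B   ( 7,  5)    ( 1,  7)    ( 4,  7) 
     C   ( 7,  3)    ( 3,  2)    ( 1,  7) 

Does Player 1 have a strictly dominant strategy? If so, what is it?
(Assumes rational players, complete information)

No strictly dominant strategy exists for Player 1

Work:
A strategy strictly dominates another if it gives a strictly higher payoff against every opponent action. Compare each pair of P1's strategies column-by-column:
  A vs B: [7 vs 7, 5 vs 1, 5 vs 4] → A does not strictly dominate B (column X: 7 ≤ 7)
  A vs C: [7 vs 7, 5 vs 3, 5 vs 1] → A does not strictly dominate C (column X: 7 ≤ 7)
  B vs A: [7 vs 7, 1 vs 5, 4 vs 5] → B does not strictly dominate A (column X: 7 ≤ 7)
  B vs C: [7 vs 7, 1 vs 3, 4 vs 1] → B does not strictly dominate C (column X: 7 ≤ 7)
  C vs A: [7 vs 7, 3 vs 5, 1 vs 5] → C does not strictly dominate A (column X: 7 ≤ 7)
  C vs B: [7 vs 7, 3 vs 1, 1 vs 4] → C does not strictly dominate B (column X: 7 ≤ 7)
No single strategy strictly dominates all others → no strictly dominant strategy.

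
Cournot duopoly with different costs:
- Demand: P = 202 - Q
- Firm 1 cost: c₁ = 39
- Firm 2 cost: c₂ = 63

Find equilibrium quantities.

q₁* = 62.33, q₂* = 38.33

Work:
Reaction: q₁ = (202 - 39 - q₂)/2
Reaction: q₂ = (202 - 63 - q₁)/2
Solve simultaneously:
q₁* = (202 - 2×39 + 63)/3 = 62.33
q₂* = (202 - 2×63 + 39)/3 = 38.33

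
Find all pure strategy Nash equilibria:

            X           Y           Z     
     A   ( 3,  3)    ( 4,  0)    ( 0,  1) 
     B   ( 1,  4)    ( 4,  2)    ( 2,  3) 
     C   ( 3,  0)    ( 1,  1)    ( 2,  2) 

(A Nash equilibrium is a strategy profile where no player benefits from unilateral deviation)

Nash equilibrium: (A, X), (C, Z)

Work:
Best responses:
  P1 vs X: payoffs [3, 1, 3] → best response A/C (payoff 3)
  P1 vs Y: payoffs [4, 4, 1] → best response A/B (payoff 4)
  P1 vs Z: payoffs [0, 2, 2] → best response B/C (payoff 2)
  P2 vs A: payoffs [3, 0, 1] → best response X (payoff 3)
  P2 vs B: payoffs [4, 2, 3] → best response X (payoff 4)
  P2 vs C: payoffs [0, 1, 2] → best response Z (payoff 2)
Mutual best responses: (A,X), (C,Z) → Nash equilibria.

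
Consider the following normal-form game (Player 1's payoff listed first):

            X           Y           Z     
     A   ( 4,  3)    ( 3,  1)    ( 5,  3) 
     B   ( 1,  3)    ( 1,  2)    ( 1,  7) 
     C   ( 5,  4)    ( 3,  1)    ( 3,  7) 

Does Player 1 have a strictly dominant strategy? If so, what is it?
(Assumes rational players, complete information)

No strictly dominant strategy exists for Player 1

Work:
A strategy strictly dominates another if it gives a strictly higher payoff against every opponent action. Compare each pair of P1's strategies column-by-column:
  A vs B: [4 vs 1, 3 vs 1, 5 vs 1] → A strictly dominates B
  A vs C: [4 vs 5, 3 vs 3, 5 vs 3] → A does not strictly dominate C (column X: 4 ≤ 5)
  B vs A: [1 vs 4, 1 vs 3, 1 vs 5] → B does not strictly dominate A (column X: 1 ≤ 4)
  B vs C: [1 vs 5, 1 vs 3, 1 vs 3] → B does not strictly dominate C (column X: 1 ≤ 5)
  C vs A: [5 vs 4, 3 vs 3, 3 vs 5] → C does not strictly dominate A (column Y: 3 ≤ 3)
  C vs B: [5 vs 1, 3 vs 1, 3 vs 1] → C strictly dominates B
No single strategy strictly dominates all others → no strictly dominant strategy.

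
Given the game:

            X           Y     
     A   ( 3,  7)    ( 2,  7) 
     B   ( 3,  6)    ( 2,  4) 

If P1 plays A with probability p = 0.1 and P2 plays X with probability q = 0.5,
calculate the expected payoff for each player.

E[P1] = 2.5, E[P2] = 5.2

Work:
E[P1] = p·q·π₁(A,X) + p·(1-q)·π₁(A,Y) + (1-p)·q·π₁(B,X) + (1-p)·(1-q)·π₁(B,Y)
= 0.1·0.5·3 + 0.1·0.5·2 + 0.9·0.5·3 + 0.9·0.5·2
= 2.5

E[P2] = 5.2 (similar calculation)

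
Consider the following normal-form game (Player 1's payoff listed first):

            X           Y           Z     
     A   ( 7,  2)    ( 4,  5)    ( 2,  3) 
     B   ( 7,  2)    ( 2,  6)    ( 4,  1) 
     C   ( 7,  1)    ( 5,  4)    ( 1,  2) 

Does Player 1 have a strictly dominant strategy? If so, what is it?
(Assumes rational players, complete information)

No strictly dominant strategy exists for Player 1

Work:
A strategy strictly dominates another if it gives a strictly higher payoff against every opponent action. Compare each pair of P1's strategies column-by-column:
  A vs B: [7 vs 7, 4 vs 2, 2 vs 4] → A does not strictly dominate B (column X: 7 ≤ 7)
  A vs C: [7 vs 7, 4 vs 5, 2 vs 1] → A does not strictly dominate C (column X: 7 ≤ 7)
  B vs A: [7 vs 7, 2 vs 4, 4 vs 2] → B does not strictly dominate A (column X: 7 ≤ 7)
  B vs C: [7 vs 7, 2 vs 5, 4 vs 1] → B does not strictly dominate C (column X: 7 ≤ 7)
  C vs A: [7 vs 7, 5 vs 4, 1 vs 2] → C does not strictly dominate A (column X: 7 ≤ 7)
  C vs B: [7 vs 7, 5 vs 2, 1 vs 4] → C does not strictly dominate B (column X: 7 ≤ 7)
No single strategy strictly dominates all others → no strictly dominant strategy.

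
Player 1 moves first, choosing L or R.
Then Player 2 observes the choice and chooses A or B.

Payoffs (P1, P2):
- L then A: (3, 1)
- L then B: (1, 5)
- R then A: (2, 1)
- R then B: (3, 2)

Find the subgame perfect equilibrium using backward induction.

P1 plays R, P2 plays B after L and B after R; Payoff (3, 2)

Work:
Backward induction:
After L: P2 chooses B → P1 gets 1
After R: P2 chooses B → P1 gets 3
P1 chooses R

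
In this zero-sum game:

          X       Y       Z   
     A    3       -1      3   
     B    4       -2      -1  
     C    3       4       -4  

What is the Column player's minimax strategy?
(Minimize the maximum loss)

Column should play Z, value = 3

Work:
Column player minimizes Row's maximum payoff:
Column X: max payoff to Row = 4
Column Y: max payoff to Row = 4
Column Z: max payoff to Row = 3
Minimum is 3, achieved by column Z.
Minimax strategy: Z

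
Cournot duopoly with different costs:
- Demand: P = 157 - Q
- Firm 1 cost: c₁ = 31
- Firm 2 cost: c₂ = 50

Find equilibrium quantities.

q₁* = 48.33, q₂* = 29.33

Work:
Reaction: q₁ = (157 - 31 - q₂)/2
Reaction: q₂ = (157 - 50 - q₁)/2
Solve simultaneously:
q₁* = (157 - 2×31 + 50)/3 = 48.33
q₂* = (157 - 2×50 + 31)/3 = 29.33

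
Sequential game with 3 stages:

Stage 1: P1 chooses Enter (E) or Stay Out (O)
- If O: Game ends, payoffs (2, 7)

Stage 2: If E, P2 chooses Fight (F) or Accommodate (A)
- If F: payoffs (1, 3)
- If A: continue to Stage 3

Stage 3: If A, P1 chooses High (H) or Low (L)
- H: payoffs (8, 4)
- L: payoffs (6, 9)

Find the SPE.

SPE: (E, A, H); Outcome (8, 4)

Work:
Stage 3: P1 chooses H (8 vs 6)
Stage 2: P2: F->3, A->4 (anticipating H). Choose A
Stage 1: P1: O->2, E->8 (anticipating A, H). Choose E
SPE path: E -> A -> H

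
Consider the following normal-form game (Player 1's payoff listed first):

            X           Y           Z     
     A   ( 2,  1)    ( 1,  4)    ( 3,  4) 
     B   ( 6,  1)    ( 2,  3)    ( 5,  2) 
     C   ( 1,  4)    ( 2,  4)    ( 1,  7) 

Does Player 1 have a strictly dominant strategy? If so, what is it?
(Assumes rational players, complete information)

No strictly dominant strategy exists for Player 1

Work:
A strategy strictly dominates another if it gives a strictly higher payoff against every opponent action. Compare each pair of P1's strategies column-by-column:
  A vs B: [2 vs 6, 1 vs 2, 3 vs 5] → A does not strictly dominate B (column X: 2 ≤ 6)
  A vs C: [2 vs 1, 1 vs 2, 3 vs 1] → A does not strictly dominate C (column Y: 1 ≤ 2)
  B vs A: [6 vs 2, 2 vs 1, 5 vs 3] → B strictly dominates A
  B vs C: [6 vs 1, 2 vs 2, 5 vs 1] → B does not strictly dominate C (column Y: 2 ≤ 2)
  C vs A: [1 vs 2, 2 vs 1, 1 vs 3] → C does not strictly dominate A (column X: 1 ≤ 2)
  C vs B: [1 vs 6, 2 vs 2, 1 vs 5] → C does not strictly dominate B (column X: 1 ≤ 6)
No single strategy strictly dominates all others → no strictly dominant strategy.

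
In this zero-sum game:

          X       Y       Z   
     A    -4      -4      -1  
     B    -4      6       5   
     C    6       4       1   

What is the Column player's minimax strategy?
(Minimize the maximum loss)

Column should play Z, value = 5

Work:
Column player minimizes Row's maximum payoff:
Column X: max payoff to Row = 6
Column Y: max payoff to Row = 6
Column Z: max payoff to Row = 5
Minimum is 5, achieved by column Z.
Minimax strategy: Z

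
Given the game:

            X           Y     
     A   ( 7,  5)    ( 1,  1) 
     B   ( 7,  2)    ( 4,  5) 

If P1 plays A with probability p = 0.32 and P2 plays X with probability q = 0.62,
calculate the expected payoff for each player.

E[P1] = 5.4952, E[P2] = 3.2488

Work:
E[P1] = p·q·π₁(A,X) + p·(1-q)·π₁(A,Y) + (1-p)·q·π₁(B,X) + (1-p)·(1-q)·π₁(B,Y)
= 0.32·0.62·7 + 0.32·0.38·1 + 0.68·0.62·7 + 0.68·0.38·4
= 5.4952

E[P2] = 3.2488 (similar calculation)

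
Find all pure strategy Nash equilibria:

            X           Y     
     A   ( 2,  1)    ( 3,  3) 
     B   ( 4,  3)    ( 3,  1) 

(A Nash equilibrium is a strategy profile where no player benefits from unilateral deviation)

Nash equilibrium: (A, Y), (B, X)

Work:
Best responses:
  P1 vs X: payoffs [2, 4] → best response B (payoff 4)
  P1 vs Y: payoffs [3, 3] → best response A/B (payoff 3)
  P2 vs A: payoffs [1, 3] → best response Y (payoff 3)
  P2 vs B: payoffs [3, 1] → best response X (payoff 3)
Mutual best responses: (A,Y), (B,X) → Nash equilibria.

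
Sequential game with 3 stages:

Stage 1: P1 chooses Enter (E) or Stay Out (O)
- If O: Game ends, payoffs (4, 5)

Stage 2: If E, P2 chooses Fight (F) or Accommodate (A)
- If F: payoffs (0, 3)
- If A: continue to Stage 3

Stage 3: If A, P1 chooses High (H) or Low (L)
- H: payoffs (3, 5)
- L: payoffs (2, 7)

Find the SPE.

SPE: (O, A, H); Outcome (4, 5)

Work:
Stage 3: P1 chooses H (3 vs 2)
Stage 2: P2: F->3, A->5 (anticipating H). Choose A
Stage 1: P1: O->4, E->3 (anticipating A, H). Choose O
SPE path: O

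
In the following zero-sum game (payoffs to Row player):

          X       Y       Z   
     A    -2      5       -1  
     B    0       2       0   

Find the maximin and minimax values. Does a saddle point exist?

Maximin = 0, Minimax = 0, Saddle: True

Work:
Row minimums: [-2, 0] → maximin = 0
Column maximums: [0, 5, 0] → minimax = 0
Saddle point exists! Game value = 0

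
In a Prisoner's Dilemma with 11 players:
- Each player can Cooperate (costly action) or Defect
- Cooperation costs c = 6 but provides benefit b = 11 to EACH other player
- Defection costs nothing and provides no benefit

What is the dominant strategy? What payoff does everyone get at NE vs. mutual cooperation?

Dominant: Defect; NE payoff = 0; Coop payoff = 104

Work:
Defect dominates (saves cost c = 6, benefit to others is external)
NE: All defect → everyone gets 0
If all cooperate: each receives (10)×11 - 6 = 104
Social dilemma: 104 > 0 but NE gives 0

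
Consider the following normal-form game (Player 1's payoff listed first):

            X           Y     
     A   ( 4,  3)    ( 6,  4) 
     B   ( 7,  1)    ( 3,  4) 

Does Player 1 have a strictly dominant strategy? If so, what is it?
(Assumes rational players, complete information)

No strictly dominant strategy exists for Player 1

Work:
A strategy strictly dominates another if it gives a strictly higher payoff against every opponent action. Compare each pair of P1's strategies column-by-column:
  A vs B: [4 vs 7, 6 vs 3] → A does not strictly dominate B (column X: 4 ≤ 7)
  B vs A: [7 vs 4, 3 vs 6] → B does not strictly dominate A (column Y: 3 ≤ 6)
No single strategy strictly dominates all others → no strictly dominant strategy.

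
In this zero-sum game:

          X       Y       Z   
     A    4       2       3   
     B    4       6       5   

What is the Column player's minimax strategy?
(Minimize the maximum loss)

Column should play X, value = 4

Work:
Column player minimizes Row's maximum payoff:
Column X: max payoff to Row = 4
Column Y: max payoff to Row = 6
Column Z: max payoff to Row = 5
Minimum is 4, achieved by column X.
Minimax strategy: X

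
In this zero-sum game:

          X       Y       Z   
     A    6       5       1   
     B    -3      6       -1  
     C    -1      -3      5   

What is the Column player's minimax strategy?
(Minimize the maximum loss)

Column should play Z, value = 5

Work:
Column player minimizes Row's maximum payoff:
Column X: max payoff to Row = 6
Column Y: max payoff to Row = 6
Column Z: max payoff to Row = 5
Minimum is 5, achieved by column Z.
Minimax strategy: Z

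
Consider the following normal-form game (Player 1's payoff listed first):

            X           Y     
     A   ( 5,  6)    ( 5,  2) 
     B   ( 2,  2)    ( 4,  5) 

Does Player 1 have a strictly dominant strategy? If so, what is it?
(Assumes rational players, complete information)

Yes, Player 1's strictly dominant strategy is A

Work:
A strategy strictly dominates another if it gives a strictly higher payoff against every opponent action. Compare each pair of P1's strategies column-by-column:
  A vs B: [5 vs 2, 5 vs 4] → A strictly dominates B
  B vs A: [2 vs 5, 4 vs 5] → B does not strictly dominate A (column X: 2 ≤ 5)
A strictly dominates every other strategy → strictly dominant.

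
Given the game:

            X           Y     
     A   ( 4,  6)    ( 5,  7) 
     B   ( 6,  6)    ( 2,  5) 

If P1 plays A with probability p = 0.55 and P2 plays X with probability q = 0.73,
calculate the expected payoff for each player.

E[P1] = 4.5625, E[P2] = 6.027

Work:
E[P1] = p·q·π₁(A,X) + p·(1-q)·π₁(A,Y) + (1-p)·q·π₁(B,X) + (1-p)·(1-q)·π₁(B,Y)
= 0.55·0.73·4 + 0.55·0.27·5 + 0.45·0.73·6 + 0.45·0.27·2
= 4.5625

E[P2] = 6.027 (similar calculation)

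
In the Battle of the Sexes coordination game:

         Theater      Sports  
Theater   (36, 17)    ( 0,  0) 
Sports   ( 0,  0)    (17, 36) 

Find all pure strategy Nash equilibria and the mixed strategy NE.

Pure NE: (Theater, Theater) and (Sports, Sports); Mixed NE: p = 0.6792, q = 0.3208

Work:
Check pure NE:
(Theater, Theater): (36, 17) - no unilateral deviation beneficial
(Sports, Sports): (17, 36) - no unilateral deviation beneficial
Mixed NE: P1 plays Theater with p = 0.6792, P2 plays Theater with q = 0.3208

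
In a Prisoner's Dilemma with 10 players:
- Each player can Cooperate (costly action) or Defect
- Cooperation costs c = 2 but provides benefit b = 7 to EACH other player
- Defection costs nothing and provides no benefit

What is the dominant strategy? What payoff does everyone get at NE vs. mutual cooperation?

Dominant: Defect; NE payoff = 0; Coop payoff = 61

Work:
Defect dominates (saves cost c = 2, benefit to others is external)
NE: All defect → everyone gets 0
If all cooperate: each receives (9)×7 - 2 = 61
Social dilemma: 61 > 0 but NE gives 0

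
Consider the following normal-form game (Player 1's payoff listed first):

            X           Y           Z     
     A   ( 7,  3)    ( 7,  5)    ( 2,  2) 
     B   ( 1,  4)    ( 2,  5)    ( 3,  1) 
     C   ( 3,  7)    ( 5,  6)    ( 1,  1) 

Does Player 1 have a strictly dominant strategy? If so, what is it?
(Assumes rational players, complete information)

No strictly dominant strategy exists for Player 1

Work:
A strategy strictly dominates another if it gives a strictly higher payoff against every opponent action. Compare each pair of P1's strategies column-by-column:
  A vs B: [7 vs 1, 7 vs 2, 2 vs 3] → A does not strictly dominate B (column Z: 2 ≤ 3)
  A vs C: [7 vs 3, 7 vs 5, 2 vs 1] → A strictly dominates C
  B vs A: [1 vs 7, 2 vs 7, 3 vs 2] → B does not strictly dominate A (column X: 1 ≤ 7)
  B vs C: [1 vs 3, 2 vs 5, 3 vs 1] → B does not strictly dominate C (column X: 1 ≤ 3)
  C vs A: [3 vs 7, 5 vs 7, 1 vs 2] → C does not strictly dominate A (column X: 3 ≤ 7)
  C vs B: [3 vs 1, 5 vs 2, 1 vs 3] → C does not strictly dominate B (column Z: 1 ≤ 3)
No single strategy strictly dominates all others → no strictly dominant strategy.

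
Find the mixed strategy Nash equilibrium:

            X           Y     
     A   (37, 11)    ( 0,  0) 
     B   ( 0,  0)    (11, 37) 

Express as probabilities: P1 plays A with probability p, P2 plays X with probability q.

p = 0.7708, q = 0.2292

Work:
Find probabilities that make opponent indifferent:
P2 chooses q to make P1 indifferent between A and B
P1 chooses p to make P2 indifferent between X and Y
Mixed NE: P1 plays (A: 0.7708, B: 0.2292), P2 plays (X: 0.2292, Y: 0.7708)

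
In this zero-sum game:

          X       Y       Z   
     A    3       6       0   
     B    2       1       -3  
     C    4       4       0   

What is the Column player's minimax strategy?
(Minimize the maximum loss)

Column should play Z, value = 0

Work:
Column player minimizes Row's maximum payoff:
Column X: max payoff to Row = 4
Column Y: max payoff to Row = 6
Column Z: max payoff to Row = 0
Minimum is 0, achieved by column Z.
Minimax strategy: Z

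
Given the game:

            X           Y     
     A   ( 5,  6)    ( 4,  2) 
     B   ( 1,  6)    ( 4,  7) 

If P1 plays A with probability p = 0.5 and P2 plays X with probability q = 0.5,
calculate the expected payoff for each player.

E[P1] = 3.5, E[P2] = 5.25

Work:
E[P1] = p·q·π₁(A,X) + p·(1-q)·π₁(A,Y) + (1-p)·q·π₁(B,X) + (1-p)·(1-q)·π₁(B,Y)
= 0.5·0.5·5 + 0.5·0.5·4 + 0.5·0.5·1 + 0.5·0.5·4
= 3.5

E[P2] = 5.25 (similar calculation)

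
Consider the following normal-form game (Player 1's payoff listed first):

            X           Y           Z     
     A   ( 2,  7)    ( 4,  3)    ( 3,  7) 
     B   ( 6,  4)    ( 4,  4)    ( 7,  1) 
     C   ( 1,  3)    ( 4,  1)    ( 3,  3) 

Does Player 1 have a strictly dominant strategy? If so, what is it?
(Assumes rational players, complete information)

No strictly dominant strategy exists for Player 1

Work:
A strategy strictly dominates another if it gives a strictly higher payoff against every opponent action. Compare each pair of P1's strategies column-by-column:
  A vs B: [2 vs 6, 4 vs 4, 3 vs 7] → A does not strictly dominate B (column X: 2 ≤ 6)
  A vs C: [2 vs 1, 4 vs 4, 3 vs 3] → A does not strictly dominate C (column Y: 4 ≤ 4)
  B vs A: [6 vs 2, 4 vs 4, 7 vs 3] → B does not strictly dominate A (column Y: 4 ≤ 4)
  B vs C: [6 vs 1, 4 vs 4, 7 vs 3] → B does not strictly dominate C (column Y: 4 ≤ 4)
  C vs A: [1 vs 2, 4 vs 4, 3 vs 3] → C does not strictly dominate A (column X: 1 ≤ 2)
  C vs B: [1 vs 6, 4 vs 4, 3 vs 7] → C does not strictly dominate B (column X: 1 ≤ 6)
No single strategy strictly dominates all others → no strictly dominant strategy.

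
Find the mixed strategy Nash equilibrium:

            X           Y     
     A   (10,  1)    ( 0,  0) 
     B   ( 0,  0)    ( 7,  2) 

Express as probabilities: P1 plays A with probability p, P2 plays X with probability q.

p = 0.6667, q = 0.4118

Work:
Find probabilities that make opponent indifferent:
P2 chooses q to make P1 indifferent between A and B
P1 chooses p to make P2 indifferent between X and Y
Mixed NE: P1 plays (A: 0.6667, B: 0.3333), P2 plays (X: 0.4118, Y: 0.5882)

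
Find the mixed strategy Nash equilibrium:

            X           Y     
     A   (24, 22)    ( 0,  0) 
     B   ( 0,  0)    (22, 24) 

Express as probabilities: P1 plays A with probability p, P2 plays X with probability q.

p = 0.5217, q = 0.4783

Work:
Find probabilities that make opponent indifferent:
P2 chooses q to make P1 indifferent between A and B
P1 chooses p to make P2 indifferent between X and Y
Mixed NE: P1 plays (A: 0.5217, B: 0.4783), P2 plays (X: 0.4783, Y: 0.5217)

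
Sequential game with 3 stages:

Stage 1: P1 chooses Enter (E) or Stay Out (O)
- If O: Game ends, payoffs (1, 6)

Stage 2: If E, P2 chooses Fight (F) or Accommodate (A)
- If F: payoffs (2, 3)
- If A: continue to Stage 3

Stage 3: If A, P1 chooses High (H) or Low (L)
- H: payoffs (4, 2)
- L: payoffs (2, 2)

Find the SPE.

SPE: (E, F, H); Outcome (2, 3)

Work:
Stage 3: P1 chooses H (4 vs 2)
Stage 2: P2: F->3, A->2 (anticipating H). Choose F
Stage 1: P1: O->1, E->2 (anticipating F, H). Choose E
SPE path: E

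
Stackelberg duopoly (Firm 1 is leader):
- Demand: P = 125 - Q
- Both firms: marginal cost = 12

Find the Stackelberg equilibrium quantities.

q₁* (leader) = 56.5, q₂* (follower) = 28.25

Work:
Follower's reaction: q₂ = (a - c - q₁)/2
Leader substitutes: π₁ = q₁·(a - q₁ - (a-c-q₁)/2 - c)
FOC: q₁* = (125 - 12)/2 = 56.50
Then: q₂* = (125 - 12 - 56.5)/2 = 28.25
Leader has first-mover advantage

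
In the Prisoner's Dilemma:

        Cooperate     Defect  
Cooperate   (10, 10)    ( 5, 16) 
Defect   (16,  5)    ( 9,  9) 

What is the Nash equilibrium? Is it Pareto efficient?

(Defect, Defect) is NE; not Pareto efficient

Work:
Defect dominates Cooperate for both players:
If P2 cooperates: Defect (16) > Cooperate (10)
If P2 defects: Defect (9) > Cooperate (5)
NE: (Defect, Defect) with payoff (9, 9)
But (Cooperate, Cooperate) = (10, 10) Pareto dominates (9, 9)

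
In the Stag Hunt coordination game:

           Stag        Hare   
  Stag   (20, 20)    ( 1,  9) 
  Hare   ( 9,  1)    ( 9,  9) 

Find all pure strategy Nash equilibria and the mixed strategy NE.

Pure NE: (Stag, Stag) and (Hare, Hare); Mixed NE: p = 0.4211, q = 0.4211

Work:
Check pure NE:
(Stag, Stag): (20, 20) - no unilateral deviation beneficial
(Hare, Hare): (9, 9) - no unilateral deviation beneficial
Mixed NE: P1 plays Stag with p = 0.4211, P2 plays Stag with q = 0.4211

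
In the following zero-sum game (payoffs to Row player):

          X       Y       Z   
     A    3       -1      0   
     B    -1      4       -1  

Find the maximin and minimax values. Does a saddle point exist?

Maximin = -1, Minimax = 0, Saddle: False

Work:
Row minimums: [-1, -1] → maximin = -1
Column maximums: [3, 4, 0] → minimax = 0
No saddle point (maximin ≠ minimax). Mixed strategy needed.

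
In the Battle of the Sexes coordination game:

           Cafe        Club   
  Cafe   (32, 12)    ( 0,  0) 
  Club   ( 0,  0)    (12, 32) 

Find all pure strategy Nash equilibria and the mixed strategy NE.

Pure NE: (Cafe, Cafe) and (Club, Club); Mixed NE: p = 0.7273, q = 0.2727

Work:
Check pure NE:
(Cafe, Cafe): (32, 12) - no unilateral deviation beneficial
(Club, Club): (12, 32) - no unilateral deviation beneficial
Mixed NE: P1 plays Cafe with p = 0.7273, P2 plays Cafe with q = 0.2727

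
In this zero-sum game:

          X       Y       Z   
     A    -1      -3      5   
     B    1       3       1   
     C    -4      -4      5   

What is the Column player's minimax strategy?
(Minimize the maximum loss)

Column should play X, value = 1

Work:
Column player minimizes Row's maximum payoff:
Column X: max payoff to Row = 1
Column Y: max payoff to Row = 3
Column Z: max payoff to Row = 5
Minimum is 1, achieved by column X.
Minimax strategy: X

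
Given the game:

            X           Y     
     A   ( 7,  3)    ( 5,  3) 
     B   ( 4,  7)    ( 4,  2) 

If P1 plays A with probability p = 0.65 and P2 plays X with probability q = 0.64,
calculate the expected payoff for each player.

E[P1] = 5.482, E[P2] = 3.77

Work:
E[P1] = p·q·π₁(A,X) + p·(1-q)·π₁(A,Y) + (1-p)·q·π₁(B,X) + (1-p)·(1-q)·π₁(B,Y)
= 0.65·0.64·7 + 0.65·0.36·5 + 0.35·0.64·4 + 0.35·0.36·4
= 5.482

E[P2] = 3.77 (similar calculation)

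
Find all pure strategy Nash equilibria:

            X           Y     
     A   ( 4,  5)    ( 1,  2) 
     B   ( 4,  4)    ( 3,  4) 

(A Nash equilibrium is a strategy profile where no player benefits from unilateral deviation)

Nash equilibrium: (A, X), (B, X), (B, Y)

Work:
Best responses:
  P1 vs X: payoffs [4, 4] → best response A/B (payoff 4)
  P1 vs Y: payoffs [1, 3] → best response B (payoff 3)
  P2 vs A: payoffs [5, 2] → best response X (payoff 5)
  P2 vs B: payoffs [4, 4] → best response X/Y (payoff 4)
Mutual best responses: (A,X), (B,X), (B,Y) → Nash equilibria.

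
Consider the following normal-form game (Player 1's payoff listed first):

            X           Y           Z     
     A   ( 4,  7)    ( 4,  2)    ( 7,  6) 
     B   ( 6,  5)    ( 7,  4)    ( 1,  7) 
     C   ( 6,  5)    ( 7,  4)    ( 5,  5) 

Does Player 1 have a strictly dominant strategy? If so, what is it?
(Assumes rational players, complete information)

No strictly dominant strategy exists for Player 1

Work:
A strategy strictly dominates another if it gives a strictly higher payoff against every opponent action. Compare each pair of P1's strategies column-by-column:
  A vs B: [4 vs 6, 4 vs 7, 7 vs 1] → A does not strictly dominate B (column X: 4 ≤ 6)
  A vs C: [4 vs 6, 4 vs 7, 7 vs 5] → A does not strictly dominate C (column X: 4 ≤ 6)
  B vs A: [6 vs 4, 7 vs 4, 1 vs 7] → B does not strictly dominate A (column Z: 1 ≤ 7)
  B vs C: [6 vs 6, 7 vs 7, 1 vs 5] → B does not strictly dominate C (column X: 6 ≤ 6)
  C vs A: [6 vs 4, 7 vs 4, 5 vs 7] → C does not strictly dominate A (column Z: 5 ≤ 7)
  C vs B: [6 vs 6, 7 vs 7, 5 vs 1] → C does not strictly dominate B (column X: 6 ≤ 6)
No single strategy strictly dominates all others → no strictly dominant strategy.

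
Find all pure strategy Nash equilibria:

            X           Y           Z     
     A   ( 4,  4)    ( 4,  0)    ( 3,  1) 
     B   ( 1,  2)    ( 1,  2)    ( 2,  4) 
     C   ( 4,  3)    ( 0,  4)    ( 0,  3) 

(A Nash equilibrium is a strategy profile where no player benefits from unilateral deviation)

Nash equilibrium: (A, X)

Work:
Best responses:
  P1 vs X: payoffs [4, 1, 4] → best response A/C (payoff 4)
  P1 vs Y: payoffs [4, 1, 0] → best response A (payoff 4)
  P1 vs Z: payoffs [3, 2, 0] → best response A (payoff 3)
  P2 vs A: payoffs [4, 0, 1] → best response X (payoff 4)
  P2 vs B: payoffs [2, 2, 4] → best response Z (payoff 4)
  P2 vs C: payoffs [3, 4, 3] → best response Y (payoff 4)
Mutual best responses: (A,X) → Nash equilibria.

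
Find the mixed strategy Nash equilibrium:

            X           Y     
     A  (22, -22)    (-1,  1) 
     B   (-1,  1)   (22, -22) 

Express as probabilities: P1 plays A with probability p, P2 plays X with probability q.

p = 0.5, q = 0.5

Work:
Find probabilities that make opponent indifferent:
P2 chooses q to make P1 indifferent between A and B
P1 chooses p to make P2 indifferent between X and Y
Mixed NE: P1 plays (A: 0.5, B: 0.5), P2 plays (X: 0.5, Y: 0.5)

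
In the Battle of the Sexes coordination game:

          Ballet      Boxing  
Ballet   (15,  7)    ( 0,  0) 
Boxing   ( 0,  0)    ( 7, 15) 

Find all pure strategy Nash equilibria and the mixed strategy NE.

Pure NE: (Ballet, Ballet) and (Boxing, Boxing); Mixed NE: p = 0.6818, q = 0.3182

Work:
Check pure NE:
(Ballet, Ballet): (15, 7) - no unilateral deviation beneficial
(Boxing, Boxing): (7, 15) - no unilateral deviation beneficial
Mixed NE: P1 plays Ballet with p = 0.6818, P2 plays Ballet with q = 0.3182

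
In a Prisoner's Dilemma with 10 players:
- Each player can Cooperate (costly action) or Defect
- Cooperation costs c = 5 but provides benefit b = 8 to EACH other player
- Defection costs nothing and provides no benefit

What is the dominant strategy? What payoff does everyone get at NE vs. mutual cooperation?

Dominant: Defect; NE payoff = 0; Coop payoff = 67

Work:
Defect dominates (saves cost c = 5, benefit to others is external)
NE: All defect → everyone gets 0
If all cooperate: each receives (9)×8 - 5 = 67
Social dilemma: 67 > 0 but NE gives 0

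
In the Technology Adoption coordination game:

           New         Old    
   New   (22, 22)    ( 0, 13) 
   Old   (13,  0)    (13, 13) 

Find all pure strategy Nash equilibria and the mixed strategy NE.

Pure NE: (New, New) and (Old, Old); Mixed NE: p = 0.5909, q = 0.5909

Work:
Check pure NE:
(New, New): (22, 22) - no unilateral deviation beneficial
(Old, Old): (13, 13) - no unilateral deviation beneficial
Mixed NE: P1 plays New with p = 0.5909, P2 plays New with q = 0.5909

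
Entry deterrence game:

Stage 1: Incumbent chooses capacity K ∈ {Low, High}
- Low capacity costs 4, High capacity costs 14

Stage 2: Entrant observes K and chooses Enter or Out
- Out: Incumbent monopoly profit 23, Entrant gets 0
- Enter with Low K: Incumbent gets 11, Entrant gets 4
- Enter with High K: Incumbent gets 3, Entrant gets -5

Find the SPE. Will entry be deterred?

SPE: (High, Enter|Low, Out|High); Entry deterred. Incumbent net profit = 9

Work:
After Low K: Entrant enters (4 > 0)
After High K: Entrant stays out (-5 < 0)
Incumbent: Low → 11−4=7, High → 23−14=9
Incumbent chooses High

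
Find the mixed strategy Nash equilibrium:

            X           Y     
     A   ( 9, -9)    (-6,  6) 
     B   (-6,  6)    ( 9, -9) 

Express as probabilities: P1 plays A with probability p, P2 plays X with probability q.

p = 0.5, q = 0.5

Work:
Find probabilities that make opponent indifferent:
P2 chooses q to make P1 indifferent between A and B
P1 chooses p to make P2 indifferent between X and Y
Mixed NE: P1 plays (A: 0.5, B: 0.5), P2 plays (X: 0.5, Y: 0.5)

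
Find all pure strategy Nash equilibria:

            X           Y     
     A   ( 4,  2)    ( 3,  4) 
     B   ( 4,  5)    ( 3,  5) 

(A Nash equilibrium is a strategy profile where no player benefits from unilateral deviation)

Nash equilibrium: (A, Y), (B, X), (B, Y)

Work:
Best responses:
  P1 vs X: payoffs [4, 4] → best response A/B (payoff 4)
  P1 vs Y: payoffs [3, 3] → best response A/B (payoff 3)
  P2 vs A: payoffs [2, 4] → best response Y (payoff 4)
  P2 vs B: payoffs [5, 5] → best response X/Y (payoff 5)
Mutual best responses: (A,Y), (B,X), (B,Y) → Nash equilibria.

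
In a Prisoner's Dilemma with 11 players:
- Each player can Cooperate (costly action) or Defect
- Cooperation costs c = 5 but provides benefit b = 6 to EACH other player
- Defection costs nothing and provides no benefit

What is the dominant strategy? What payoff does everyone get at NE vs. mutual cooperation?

Dominant: Defect; NE payoff = 0; Coop payoff = 55

Work:
Defect dominates (saves cost c = 5, benefit to others is external)
NE: All defect → everyone gets 0
If all cooperate: each receives (10)×6 - 5 = 55
Social dilemma: 55 > 0 but NE gives 0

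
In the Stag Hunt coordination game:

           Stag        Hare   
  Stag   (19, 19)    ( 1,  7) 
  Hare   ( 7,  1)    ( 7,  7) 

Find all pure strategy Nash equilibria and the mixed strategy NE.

Pure NE: (Stag, Stag) and (Hare, Hare); Mixed NE: p = 0.3333, q = 0.3333

Work:
Check pure NE:
(Stag, Stag): (19, 19) - no unilateral deviation beneficial
(Hare, Hare): (7, 7) - no unilateral deviation beneficial
Mixed NE: P1 plays Stag with p = 0.3333, P2 plays Stag with q = 0.3333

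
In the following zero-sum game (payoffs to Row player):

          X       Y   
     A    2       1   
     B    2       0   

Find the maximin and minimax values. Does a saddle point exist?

Maximin = 1, Minimax = 1, Saddle: True

Work:
Row minimums: [1, 0] → maximin = 1
Column maximums: [2, 1] → minimax = 1
Saddle point exists! Game value = 1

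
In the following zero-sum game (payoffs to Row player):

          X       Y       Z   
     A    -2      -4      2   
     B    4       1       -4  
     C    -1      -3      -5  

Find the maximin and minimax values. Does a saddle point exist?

Maximin = -4, Minimax = 1, Saddle: False

Work:
Row minimums: [-4, -4, -5] → maximin = -4
Column maximums: [4, 1, 2] → minimax = 1
No saddle point (maximin ≠ minimax). Mixed strategy needed.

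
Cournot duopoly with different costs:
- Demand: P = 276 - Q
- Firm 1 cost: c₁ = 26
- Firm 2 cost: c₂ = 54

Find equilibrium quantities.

q₁* = 92.67, q₂* = 64.67

Work:
Reaction: q₁ = (276 - 26 - q₂)/2
Reaction: q₂ = (276 - 54 - q₁)/2
Solve simultaneously:
q₁* = (276 - 2×26 + 54)/3 = 92.67
q₂* = (276 - 2×54 + 26)/3 = 64.67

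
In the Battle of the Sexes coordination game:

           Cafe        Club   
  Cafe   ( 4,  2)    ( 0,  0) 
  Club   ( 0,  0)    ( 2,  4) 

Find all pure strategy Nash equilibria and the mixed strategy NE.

Pure NE: (Cafe, Cafe) and (Club, Club); Mixed NE: p = 0.6667, q = 0.3333

Work:
Check pure NE:
(Cafe, Cafe): (4, 2) - no unilateral deviation beneficial
(Club, Club): (2, 4) - no unilateral deviation beneficial
Mixed NE: P1 plays Cafe with p = 0.6667, P2 plays Cafe with q = 0.3333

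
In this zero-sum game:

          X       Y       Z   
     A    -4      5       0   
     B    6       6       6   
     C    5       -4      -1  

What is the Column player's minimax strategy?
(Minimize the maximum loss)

Column should play X or Y or Z (all achieve the minimum), value = 6

Work:
Column player minimizes Row's maximum payoff:
Column X: max payoff to Row = 6
Column Y: max payoff to Row = 6
Column Z: max payoff to Row = 6
Minimum is 6, achieved by columns X, Y, Z (tied).
Each of X or Y or Z is a minimax strategy.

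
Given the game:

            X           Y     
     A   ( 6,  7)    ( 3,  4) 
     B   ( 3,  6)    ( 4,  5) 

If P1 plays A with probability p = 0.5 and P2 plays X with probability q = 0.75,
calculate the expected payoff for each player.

E[P1] = 4.25, E[P2] = 6.0

Work:
E[P1] = p·q·π₁(A,X) + p·(1-q)·π₁(A,Y) + (1-p)·q·π₁(B,X) + (1-p)·(1-q)·π₁(B,Y)
= 0.5·0.75·6 + 0.5·0.25·3 + 0.5·0.75·3 + 0.5·0.25·4
= 4.25

E[P2] = 6.0 (similar calculation)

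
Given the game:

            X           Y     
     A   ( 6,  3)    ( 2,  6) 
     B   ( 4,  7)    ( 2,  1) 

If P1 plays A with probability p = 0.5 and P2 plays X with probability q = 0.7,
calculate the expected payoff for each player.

E[P1] = 4.1, E[P2] = 4.55

Work:
E[P1] = p·q·π₁(A,X) + p·(1-q)·π₁(A,Y) + (1-p)·q·π₁(B,X) + (1-p)·(1-q)·π₁(B,Y)
= 0.5·0.7·6 + 0.5·0.3·2 + 0.5·0.7·4 + 0.5·0.3·2
= 4.1

E[P2] = 4.55 (similar calculation)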